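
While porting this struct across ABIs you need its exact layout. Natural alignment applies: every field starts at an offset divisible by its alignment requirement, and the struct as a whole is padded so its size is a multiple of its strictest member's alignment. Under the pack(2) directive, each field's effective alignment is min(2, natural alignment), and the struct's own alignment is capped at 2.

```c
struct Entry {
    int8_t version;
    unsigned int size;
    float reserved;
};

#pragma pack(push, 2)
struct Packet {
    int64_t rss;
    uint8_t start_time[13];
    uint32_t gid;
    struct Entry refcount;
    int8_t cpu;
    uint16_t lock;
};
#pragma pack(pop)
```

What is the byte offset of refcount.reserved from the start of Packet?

Entry: 0..1  version  (1B, 1-aligned); 1..4  -- padding (3B); 4..8  size  (4B, 4-aligned); 8..12  reserved  (4B, 4-aligned); sizeof = 12, alignof = 4
0..8  rss  (8B, 2-aligned)
8..21  start_time  (13B, 1-aligned)
21..22  -- padding (1B)
22..26  gid  (4B, 2-aligned)
26..38  refcount  (12B, 2-aligned)
within Entry: reserved at 8
26 + 8 = 34

34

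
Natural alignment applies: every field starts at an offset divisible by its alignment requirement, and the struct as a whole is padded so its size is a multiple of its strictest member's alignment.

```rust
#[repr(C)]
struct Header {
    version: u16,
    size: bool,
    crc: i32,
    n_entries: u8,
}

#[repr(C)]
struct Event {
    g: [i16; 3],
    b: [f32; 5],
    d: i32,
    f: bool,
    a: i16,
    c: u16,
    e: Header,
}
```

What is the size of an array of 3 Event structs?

156

Header: version at 0 (size 2, align 2) → ends 2; size at 2 (size 1, align 1) → ends 3; pad 1 to align 4 for crc; crc at 4 (size 4, align 4) → ends 8; n_entries at 8 (size 1, align 1) → ends 9; tail pad 3 to reach multiple of 4; total 12 bytes, alignment 4
g at 0 (size 6, align 2) → ends 6
pad 2 to align 4 for b
b at 8 (size 20, align 4) → ends 28
d at 28 (size 4, align 4) → ends 32
f at 32 (size 1, align 1) → ends 33
pad 1 to align 2 for a
a at 34 (size 2, align 2) → ends 36
c at 36 (size 2, align 2) → ends 38
pad 2 to align 4 for e
e at 40 (size 12, align 4) → ends 52
total 52 bytes, alignment 4
array of 3: 3 × 52 = 156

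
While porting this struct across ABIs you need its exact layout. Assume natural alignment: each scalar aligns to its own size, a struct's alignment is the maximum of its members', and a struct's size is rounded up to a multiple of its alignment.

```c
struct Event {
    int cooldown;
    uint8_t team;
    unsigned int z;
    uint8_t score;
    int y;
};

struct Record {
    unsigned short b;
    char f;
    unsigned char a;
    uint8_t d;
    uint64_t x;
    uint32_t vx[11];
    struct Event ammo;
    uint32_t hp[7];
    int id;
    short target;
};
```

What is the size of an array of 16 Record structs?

1920

Event: 0..4  cooldown  (4B, 4-aligned); 4..5  team  (1B, 1-aligned); 5..8  -- padding (3B); 8..12  z  (4B, 4-aligned); 12..13  score  (1B, 1-aligned); 13..16  -- padding (3B); 16..20  y  (4B, 4-aligned); sizeof = 20, alignof = 4
0..2  b  (2B, 2-aligned)
2..3  f  (1B, 1-aligned)
3..4  a  (1B, 1-aligned)
4..5  d  (1B, 1-aligned)
5..8  -- padding (3B)
8..16  x  (8B, 8-aligned)
16..60  vx  (44B, 4-aligned)
60..80  ammo  (20B, 4-aligned)
80..108  hp  (28B, 4-aligned)
108..112  id  (4B, 4-aligned)
112..114  target  (2B, 2-aligned)
114..120  -- tail padding (6B)
sizeof = 120, alignof = 8
array of 16: 16 × 120 = 1920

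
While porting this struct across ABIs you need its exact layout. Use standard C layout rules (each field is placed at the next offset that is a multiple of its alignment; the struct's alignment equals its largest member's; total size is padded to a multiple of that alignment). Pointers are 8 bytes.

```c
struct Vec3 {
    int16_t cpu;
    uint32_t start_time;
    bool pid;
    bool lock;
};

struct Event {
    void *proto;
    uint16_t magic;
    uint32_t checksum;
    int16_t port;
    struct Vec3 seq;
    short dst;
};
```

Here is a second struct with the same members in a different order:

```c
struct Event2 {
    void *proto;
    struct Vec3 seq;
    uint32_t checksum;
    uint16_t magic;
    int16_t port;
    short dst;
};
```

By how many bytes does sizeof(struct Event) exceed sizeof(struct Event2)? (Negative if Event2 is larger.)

8

Vec3: 0..2  cpu  (2B, 2-aligned); 2..4  -- padding (2B); 4..8  start_time  (4B, 4-aligned); 8..9  pid  (1B, 1-aligned); 9..10  lock  (1B, 1-aligned); 10..12  -- tail padding (2B); sizeof = 12, alignof = 4
0..8  proto  (8B, 8-aligned)
8..10  magic  (2B, 2-aligned)
10..12  -- padding (2B)
12..16  checksum  (4B, 4-aligned)
16..18  port  (2B, 2-aligned)
18..20  -- padding (2B)
20..32  seq  (12B, 4-aligned)
32..34  dst  (2B, 2-aligned)
34..40  -- tail padding (6B)
sizeof = 40, alignof = 8
— Event2 —
0..8  proto  (8B, 8-aligned)
8..20  seq  (12B, 4-aligned)
20..24  checksum  (4B, 4-aligned)
24..26  magic  (2B, 2-aligned)
26..28  port  (2B, 2-aligned)
28..30  dst  (2B, 2-aligned)
30..32  -- tail padding (2B)
sizeof = 32, alignof = 8
40 − 32 = 8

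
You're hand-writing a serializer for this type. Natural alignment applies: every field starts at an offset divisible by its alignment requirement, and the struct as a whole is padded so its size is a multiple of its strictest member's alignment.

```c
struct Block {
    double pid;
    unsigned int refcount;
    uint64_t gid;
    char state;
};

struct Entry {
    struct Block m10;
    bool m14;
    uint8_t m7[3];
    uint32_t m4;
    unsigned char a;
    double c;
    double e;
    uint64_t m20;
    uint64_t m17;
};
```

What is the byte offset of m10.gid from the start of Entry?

Block: pid at 0 (size 8, align 8) → ends 8; refcount at 8 (size 4, align 4) → ends 12; pad 4 to align 8 for gid; gid at 16 (size 8, align 8) → ends 24; state at 24 (size 1, align 1) → ends 25; tail pad 7 to reach multiple of 8; total 32 bytes, alignment 8
m10 at 0 (size 32, align 8) → ends 32
within Block: gid at 16
0 + 16 = 16

16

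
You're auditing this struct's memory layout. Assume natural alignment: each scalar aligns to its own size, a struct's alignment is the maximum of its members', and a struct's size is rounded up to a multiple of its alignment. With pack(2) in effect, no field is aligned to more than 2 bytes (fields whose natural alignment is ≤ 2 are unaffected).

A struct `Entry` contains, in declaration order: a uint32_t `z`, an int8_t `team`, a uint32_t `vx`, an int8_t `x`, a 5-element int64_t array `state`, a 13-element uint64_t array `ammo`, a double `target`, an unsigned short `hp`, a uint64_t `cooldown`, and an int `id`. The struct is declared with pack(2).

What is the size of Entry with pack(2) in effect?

z at 0 (size 4, align 2) → ends 4
team at 4 (size 1, align 1) → ends 5
pad 1 to align 2 for vx
vx at 6 (size 4, align 2) → ends 10
x at 10 (size 1, align 1) → ends 11
pad 1 to align 2 for state
state at 12 (size 40, align 2) → ends 52
ammo at 52 (size 104, align 2) → ends 156
target at 156 (size 8, align 2) → ends 164
hp at 164 (size 2, align 2) → ends 166
cooldown at 166 (size 8, align 2) → ends 174
id at 174 (size 4, align 2) → ends 178
total 178 bytes, alignment 2

178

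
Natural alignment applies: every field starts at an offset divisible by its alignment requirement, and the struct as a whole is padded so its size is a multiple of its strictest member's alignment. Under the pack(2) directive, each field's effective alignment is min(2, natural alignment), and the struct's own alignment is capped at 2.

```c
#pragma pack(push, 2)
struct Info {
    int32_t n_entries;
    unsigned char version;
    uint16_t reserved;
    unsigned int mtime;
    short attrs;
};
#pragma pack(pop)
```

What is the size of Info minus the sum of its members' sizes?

n_entries at 0 (size 4, align 2) → ends 4
version at 4 (size 1, align 1) → ends 5
pad 1 to align 2 for reserved
reserved at 6 (size 2, align 2) → ends 8
mtime at 8 (size 4, align 2) → ends 12
attrs at 12 (size 2, align 2) → ends 14
total 14 bytes, alignment 2
data bytes 13, size 14 → padding 1

1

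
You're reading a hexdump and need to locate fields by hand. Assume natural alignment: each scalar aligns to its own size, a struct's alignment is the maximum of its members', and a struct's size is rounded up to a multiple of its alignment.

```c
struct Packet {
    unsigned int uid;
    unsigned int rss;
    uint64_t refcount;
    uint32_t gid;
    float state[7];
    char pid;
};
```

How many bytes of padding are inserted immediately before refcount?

uid at 0 (size 4, align 4) → ends 4
rss at 4 (size 4, align 4) → ends 8
refcount at 8 (size 8, align 8) → ends 16

0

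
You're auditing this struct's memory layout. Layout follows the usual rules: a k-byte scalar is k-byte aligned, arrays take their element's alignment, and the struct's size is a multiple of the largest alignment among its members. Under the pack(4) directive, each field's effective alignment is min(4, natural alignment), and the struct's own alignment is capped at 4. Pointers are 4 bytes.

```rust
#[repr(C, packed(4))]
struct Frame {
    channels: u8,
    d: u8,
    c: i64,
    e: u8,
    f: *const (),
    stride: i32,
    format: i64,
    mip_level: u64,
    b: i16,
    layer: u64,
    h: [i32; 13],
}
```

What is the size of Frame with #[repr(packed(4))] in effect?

channels at 0 (size 1, align 1) → ends 1
d at 1 (size 1, align 1) → ends 2
pad 2 to align 4 for c
c at 4 (size 8, align 4) → ends 12
e at 12 (size 1, align 1) → ends 13
pad 3 to align 4 for f
f at 16 (size 4, align 4) → ends 20
stride at 20 (size 4, align 4) → ends 24
format at 24 (size 8, align 4) → ends 32
mip_level at 32 (size 8, align 4) → ends 40
b at 40 (size 2, align 2) → ends 42
pad 2 to align 4 for layer
layer at 44 (size 8, align 4) → ends 52
h at 52 (size 52, align 4) → ends 104
total 104 bytes, alignment 4

104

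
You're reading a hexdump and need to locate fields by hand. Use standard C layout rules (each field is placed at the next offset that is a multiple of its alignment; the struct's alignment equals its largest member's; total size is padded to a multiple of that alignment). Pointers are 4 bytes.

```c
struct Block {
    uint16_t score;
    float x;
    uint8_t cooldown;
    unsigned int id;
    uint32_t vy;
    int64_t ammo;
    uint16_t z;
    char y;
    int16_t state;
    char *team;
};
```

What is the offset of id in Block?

12

0..2  score  (2B, 2-aligned)
2..4  -- padding (2B)
4..8  x  (4B, 4-aligned)
8..9  cooldown  (1B, 1-aligned)
9..12  -- padding (3B)
12..16  id  (4B, 4-aligned)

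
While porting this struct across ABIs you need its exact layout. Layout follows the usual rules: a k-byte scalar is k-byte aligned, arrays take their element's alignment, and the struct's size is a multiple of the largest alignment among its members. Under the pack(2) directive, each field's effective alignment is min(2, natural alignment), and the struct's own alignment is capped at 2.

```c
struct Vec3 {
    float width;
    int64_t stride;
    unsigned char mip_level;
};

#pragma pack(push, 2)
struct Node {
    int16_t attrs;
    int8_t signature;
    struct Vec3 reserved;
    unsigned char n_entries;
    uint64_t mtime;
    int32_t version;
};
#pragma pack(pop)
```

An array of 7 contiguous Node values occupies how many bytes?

Vec3: @0: width [4B, align 4] → 4; +4 pad (align 8); @8: stride [8B, align 8] → 16; @16: mip_level [1B, align 1] → 17; +7 tail pad (align 8); size 24, align 8
@0: attrs [2B, align 2] → 2
@2: signature [1B, align 1] → 3
+1 pad (align 2)
@4: reserved [24B, align 2] → 28
@28: n_entries [1B, align 1] → 29
+1 pad (align 2)
@30: mtime [8B, align 2] → 38
@38: version [4B, align 2] → 42
size 42, align 2
array of 7: 7 × 42 = 294

294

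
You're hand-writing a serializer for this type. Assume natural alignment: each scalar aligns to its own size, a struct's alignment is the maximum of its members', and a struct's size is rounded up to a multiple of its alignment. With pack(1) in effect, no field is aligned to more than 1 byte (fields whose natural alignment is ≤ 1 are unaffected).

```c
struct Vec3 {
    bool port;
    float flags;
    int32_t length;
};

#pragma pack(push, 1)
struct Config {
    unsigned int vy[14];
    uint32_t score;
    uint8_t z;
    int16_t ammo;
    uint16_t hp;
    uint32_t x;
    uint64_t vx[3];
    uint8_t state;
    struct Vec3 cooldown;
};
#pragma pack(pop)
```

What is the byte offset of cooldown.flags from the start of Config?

Vec3: 0..1  port  (1B, 1-aligned); 1..4  -- padding (3B); 4..8  flags  (4B, 4-aligned); 8..12  length  (4B, 4-aligned); sizeof = 12, alignof = 4
0..56  vy  (56B, 1-aligned)
56..60  score  (4B, 1-aligned)
60..61  z  (1B, 1-aligned)
61..63  ammo  (2B, 1-aligned)
63..65  hp  (2B, 1-aligned)
65..69  x  (4B, 1-aligned)
69..93  vx  (24B, 1-aligned)
93..94  state  (1B, 1-aligned)
94..106  cooldown  (12B, 1-aligned)
within Vec3: flags at 4
94 + 4 = 98

98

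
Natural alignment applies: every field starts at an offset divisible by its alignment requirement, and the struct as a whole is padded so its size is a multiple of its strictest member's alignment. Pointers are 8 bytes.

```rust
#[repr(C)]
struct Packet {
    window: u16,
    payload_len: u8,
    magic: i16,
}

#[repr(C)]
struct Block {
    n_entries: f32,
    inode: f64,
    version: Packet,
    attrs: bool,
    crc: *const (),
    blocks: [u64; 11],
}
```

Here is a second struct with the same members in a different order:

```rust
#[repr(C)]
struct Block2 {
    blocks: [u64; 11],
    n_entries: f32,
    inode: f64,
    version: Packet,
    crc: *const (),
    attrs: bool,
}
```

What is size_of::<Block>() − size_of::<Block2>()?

Packet: @0: window [2B, align 2] → 2; @2: payload_len [1B, align 1] → 3; +1 pad (align 2); @4: magic [2B, align 2] → 6; size 6, align 2
@0: n_entries [4B, align 4] → 4
+4 pad (align 8)
@8: inode [8B, align 8] → 16
@16: version [6B, align 2] → 22
@22: attrs [1B, align 1] → 23
+1 pad (align 8)
@24: crc [8B, align 8] → 32
@32: blocks [88B, align 8] → 120
size 120, align 8
— Block2 —
@0: blocks [88B, align 8] → 88
@88: n_entries [4B, align 4] → 92
+4 pad (align 8)
@96: inode [8B, align 8] → 104
@104: version [6B, align 2] → 110
+2 pad (align 8)
@112: crc [8B, align 8] → 120
@120: attrs [1B, align 1] → 121
+7 tail pad (align 8)
size 128, align 8
120 − 128 = -8

-8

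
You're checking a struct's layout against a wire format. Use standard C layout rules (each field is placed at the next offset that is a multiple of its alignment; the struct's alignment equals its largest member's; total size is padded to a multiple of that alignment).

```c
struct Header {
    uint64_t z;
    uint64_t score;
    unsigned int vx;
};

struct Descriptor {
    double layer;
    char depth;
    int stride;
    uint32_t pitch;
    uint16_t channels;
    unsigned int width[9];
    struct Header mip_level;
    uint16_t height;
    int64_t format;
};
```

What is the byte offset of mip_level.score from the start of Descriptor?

Header: z at 0 (size 8, align 8) → ends 8; score at 8 (size 8, align 8) → ends 16; vx at 16 (size 4, align 4) → ends 20; tail pad 4 to reach multiple of 8; total 24 bytes, alignment 8
layer at 0 (size 8, align 8) → ends 8
depth at 8 (size 1, align 1) → ends 9
pad 3 to align 4 for stride
stride at 12 (size 4, align 4) → ends 16
pitch at 16 (size 4, align 4) → ends 20
channels at 20 (size 2, align 2) → ends 22
pad 2 to align 4 for width
width at 24 (size 36, align 4) → ends 60
pad 4 to align 8 for mip_level
mip_level at 64 (size 24, align 8) → ends 88
within Header: score at 8
64 + 8 = 72

72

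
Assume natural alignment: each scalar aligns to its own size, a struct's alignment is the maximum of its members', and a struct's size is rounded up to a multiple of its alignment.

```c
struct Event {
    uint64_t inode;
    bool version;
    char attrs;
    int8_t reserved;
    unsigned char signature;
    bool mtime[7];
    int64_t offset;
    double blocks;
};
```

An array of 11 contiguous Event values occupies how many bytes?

440

inode at 0 (size 8, align 8) → ends 8
version at 8 (size 1, align 1) → ends 9
attrs at 9 (size 1, align 1) → ends 10
reserved at 10 (size 1, align 1) → ends 11
signature at 11 (size 1, align 1) → ends 12
mtime at 12 (size 7, align 1) → ends 19
pad 5 to align 8 for offset
offset at 24 (size 8, align 8) → ends 32
blocks at 32 (size 8, align 8) → ends 40
total 40 bytes, alignment 8
array of 11: 11 × 40 = 440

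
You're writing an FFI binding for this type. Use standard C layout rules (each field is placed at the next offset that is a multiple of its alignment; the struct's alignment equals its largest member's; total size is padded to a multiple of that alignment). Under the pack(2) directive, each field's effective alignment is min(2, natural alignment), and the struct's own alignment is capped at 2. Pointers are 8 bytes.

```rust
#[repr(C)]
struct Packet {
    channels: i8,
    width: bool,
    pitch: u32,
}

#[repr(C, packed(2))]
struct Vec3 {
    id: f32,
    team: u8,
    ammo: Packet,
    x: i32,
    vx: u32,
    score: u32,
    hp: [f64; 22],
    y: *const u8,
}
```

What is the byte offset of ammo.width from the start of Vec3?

Packet: @0: channels [1B, align 1] → 1; @1: width [1B, align 1] → 2; +2 pad (align 4); @4: pitch [4B, align 4] → 8; size 8, align 4
@0: id [4B, align 2] → 4
@4: team [1B, align 1] → 5
+1 pad (align 2)
@6: ammo [8B, align 2] → 14
within Packet: width at 1
6 + 1 = 7

7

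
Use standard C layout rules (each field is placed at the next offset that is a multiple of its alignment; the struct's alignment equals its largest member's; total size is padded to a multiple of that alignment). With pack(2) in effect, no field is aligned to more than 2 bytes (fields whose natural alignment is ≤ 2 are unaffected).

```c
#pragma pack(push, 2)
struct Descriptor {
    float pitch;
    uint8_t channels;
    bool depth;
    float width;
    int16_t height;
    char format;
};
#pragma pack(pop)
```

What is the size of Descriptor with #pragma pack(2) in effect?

14

0..4  pitch  (4B, 2-aligned)
4..5  channels  (1B, 1-aligned)
5..6  depth  (1B, 1-aligned)
6..10  width  (4B, 2-aligned)
10..12  height  (2B, 2-aligned)
12..13  format  (1B, 1-aligned)
13..14  -- tail padding (1B)
sizeof = 14, alignof = 2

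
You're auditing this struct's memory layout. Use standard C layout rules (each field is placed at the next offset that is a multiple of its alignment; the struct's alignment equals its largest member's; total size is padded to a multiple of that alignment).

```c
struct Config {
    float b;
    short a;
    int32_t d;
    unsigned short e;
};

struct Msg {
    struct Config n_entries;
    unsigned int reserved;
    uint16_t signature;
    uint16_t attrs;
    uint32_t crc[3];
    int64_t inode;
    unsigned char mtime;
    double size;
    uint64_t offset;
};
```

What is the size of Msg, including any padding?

72

Config: 0..4  b  (4B, 4-aligned); 4..6  a  (2B, 2-aligned); 6..8  -- padding (2B); 8..12  d  (4B, 4-aligned); 12..14  e  (2B, 2-aligned); 14..16  -- tail padding (2B); sizeof = 16, alignof = 4
0..16  n_entries  (16B, 4-aligned)
16..20  reserved  (4B, 4-aligned)
20..22  signature  (2B, 2-aligned)
22..24  attrs  (2B, 2-aligned)
24..36  crc  (12B, 4-aligned)
36..40  -- padding (4B)
40..48  inode  (8B, 8-aligned)
48..49  mtime  (1B, 1-aligned)
49..56  -- padding (7B)
56..64  size  (8B, 8-aligned)
64..72  offset  (8B, 8-aligned)
sizeof = 72, alignof = 8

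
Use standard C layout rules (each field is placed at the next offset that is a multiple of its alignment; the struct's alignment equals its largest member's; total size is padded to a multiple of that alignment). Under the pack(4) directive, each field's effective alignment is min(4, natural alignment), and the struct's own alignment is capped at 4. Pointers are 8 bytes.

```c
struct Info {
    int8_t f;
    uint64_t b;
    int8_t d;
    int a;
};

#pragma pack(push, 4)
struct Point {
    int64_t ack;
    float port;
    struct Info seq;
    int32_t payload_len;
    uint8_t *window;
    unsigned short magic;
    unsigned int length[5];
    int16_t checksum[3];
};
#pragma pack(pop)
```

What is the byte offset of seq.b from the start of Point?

20

Info: @0: f [1B, align 1] → 1; +7 pad (align 8); @8: b [8B, align 8] → 16; @16: d [1B, align 1] → 17; +3 pad (align 4); @20: a [4B, align 4] → 24; size 24, align 8
@0: ack [8B, align 4] → 8
@8: port [4B, align 4] → 12
@12: seq [24B, align 4] → 36
within Info: b at 8
12 + 8 = 20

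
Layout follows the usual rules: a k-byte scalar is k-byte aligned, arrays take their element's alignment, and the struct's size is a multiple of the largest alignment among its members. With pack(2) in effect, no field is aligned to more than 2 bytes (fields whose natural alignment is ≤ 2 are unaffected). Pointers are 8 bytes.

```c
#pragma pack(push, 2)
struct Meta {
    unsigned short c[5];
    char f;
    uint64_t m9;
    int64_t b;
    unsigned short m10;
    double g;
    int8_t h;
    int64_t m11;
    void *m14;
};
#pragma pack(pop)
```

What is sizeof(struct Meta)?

56

@0: c [10B, align 2] → 10
@10: f [1B, align 1] → 11
+1 pad (align 2)
@12: m9 [8B, align 2] → 20
@20: b [8B, align 2] → 28
@28: m10 [2B, align 2] → 30
@30: g [8B, align 2] → 38
@38: h [1B, align 1] → 39
+1 pad (align 2)
@40: m11 [8B, align 2] → 48
@48: m14 [8B, align 2] → 56
size 56, align 2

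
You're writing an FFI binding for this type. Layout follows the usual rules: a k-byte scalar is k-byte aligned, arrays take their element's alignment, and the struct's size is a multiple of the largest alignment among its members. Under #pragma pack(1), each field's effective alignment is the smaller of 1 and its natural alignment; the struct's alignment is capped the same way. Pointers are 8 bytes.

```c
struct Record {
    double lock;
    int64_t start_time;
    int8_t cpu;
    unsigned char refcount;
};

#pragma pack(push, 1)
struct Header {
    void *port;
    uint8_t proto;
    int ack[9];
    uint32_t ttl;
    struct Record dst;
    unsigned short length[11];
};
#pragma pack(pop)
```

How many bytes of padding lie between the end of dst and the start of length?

0

Record: @0: lock [8B, align 8] → 8; @8: start_time [8B, align 8] → 16; @16: cpu [1B, align 1] → 17; @17: refcount [1B, align 1] → 18; +6 tail pad (align 8); size 24, align 8
@0: port [8B, align 1] → 8
@8: proto [1B, align 1] → 9
@9: ack [36B, align 1] → 45
@45: ttl [4B, align 1] → 49
@49: dst [24B, align 1] → 73
@73: length [22B, align 1] → 95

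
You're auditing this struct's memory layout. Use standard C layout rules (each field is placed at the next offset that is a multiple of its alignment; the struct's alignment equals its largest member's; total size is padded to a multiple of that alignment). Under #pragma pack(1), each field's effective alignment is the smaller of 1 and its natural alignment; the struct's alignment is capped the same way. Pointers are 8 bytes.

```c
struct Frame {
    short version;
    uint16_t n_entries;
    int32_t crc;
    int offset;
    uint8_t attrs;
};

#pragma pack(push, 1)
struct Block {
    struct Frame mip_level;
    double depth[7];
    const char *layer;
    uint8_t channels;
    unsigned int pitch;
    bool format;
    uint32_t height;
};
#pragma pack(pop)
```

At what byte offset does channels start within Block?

80

Frame: @0: version [2B, align 2] → 2; @2: n_entries [2B, align 2] → 4; @4: crc [4B, align 4] → 8; @8: offset [4B, align 4] → 12; @12: attrs [1B, align 1] → 13; +3 tail pad (align 4); size 16, align 4
@0: mip_level [16B, align 1] → 16
@16: depth [56B, align 1] → 72
@72: layer [8B, align 1] → 80
@80: channels [1B, align 1] → 81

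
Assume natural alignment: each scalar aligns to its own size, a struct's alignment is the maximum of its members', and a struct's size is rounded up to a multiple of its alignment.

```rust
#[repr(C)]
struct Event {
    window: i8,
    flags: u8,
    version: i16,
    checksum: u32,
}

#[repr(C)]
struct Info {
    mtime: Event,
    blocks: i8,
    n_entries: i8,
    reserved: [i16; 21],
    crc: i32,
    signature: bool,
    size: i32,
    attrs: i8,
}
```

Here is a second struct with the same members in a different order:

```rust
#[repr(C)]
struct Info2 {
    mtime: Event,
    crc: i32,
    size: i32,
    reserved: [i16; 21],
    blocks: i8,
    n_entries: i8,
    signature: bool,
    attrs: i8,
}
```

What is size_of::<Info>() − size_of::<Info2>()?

4

Event: window at 0 (size 1, align 1) → ends 1; flags at 1 (size 1, align 1) → ends 2; version at 2 (size 2, align 2) → ends 4; checksum at 4 (size 4, align 4) → ends 8; total 8 bytes, alignment 4
mtime at 0 (size 8, align 4) → ends 8
blocks at 8 (size 1, align 1) → ends 9
n_entries at 9 (size 1, align 1) → ends 10
reserved at 10 (size 42, align 2) → ends 52
crc at 52 (size 4, align 4) → ends 56
signature at 56 (size 1, align 1) → ends 57
pad 3 to align 4 for size
size at 60 (size 4, align 4) → ends 64
attrs at 64 (size 1, align 1) → ends 65
tail pad 3 to reach multiple of 4
total 68 bytes, alignment 4
— Info2 —
mtime at 0 (size 8, align 4) → ends 8
crc at 8 (size 4, align 4) → ends 12
size at 12 (size 4, align 4) → ends 16
reserved at 16 (size 42, align 2) → ends 58
blocks at 58 (size 1, align 1) → ends 59
n_entries at 59 (size 1, align 1) → ends 60
signature at 60 (size 1, align 1) → ends 61
attrs at 61 (size 1, align 1) → ends 62
tail pad 2 to reach multiple of 4
total 64 bytes, alignment 4
68 − 64 = 4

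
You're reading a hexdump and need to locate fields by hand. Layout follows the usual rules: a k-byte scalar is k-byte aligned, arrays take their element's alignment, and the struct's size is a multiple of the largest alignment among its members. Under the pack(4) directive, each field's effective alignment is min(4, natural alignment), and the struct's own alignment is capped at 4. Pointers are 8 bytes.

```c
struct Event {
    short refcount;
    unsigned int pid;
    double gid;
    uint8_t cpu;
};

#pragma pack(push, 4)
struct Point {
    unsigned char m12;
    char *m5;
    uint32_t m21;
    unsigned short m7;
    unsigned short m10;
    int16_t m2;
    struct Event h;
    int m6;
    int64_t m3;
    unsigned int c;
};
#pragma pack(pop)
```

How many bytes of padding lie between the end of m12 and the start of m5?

3

Event: 0..2  refcount  (2B, 2-aligned); 2..4  -- padding (2B); 4..8  pid  (4B, 4-aligned); 8..16  gid  (8B, 8-aligned); 16..17  cpu  (1B, 1-aligned); 17..24  -- tail padding (7B); sizeof = 24, alignof = 8
0..1  m12  (1B, 1-aligned)
1..4  -- padding (3B)
4..12  m5  (8B, 4-aligned)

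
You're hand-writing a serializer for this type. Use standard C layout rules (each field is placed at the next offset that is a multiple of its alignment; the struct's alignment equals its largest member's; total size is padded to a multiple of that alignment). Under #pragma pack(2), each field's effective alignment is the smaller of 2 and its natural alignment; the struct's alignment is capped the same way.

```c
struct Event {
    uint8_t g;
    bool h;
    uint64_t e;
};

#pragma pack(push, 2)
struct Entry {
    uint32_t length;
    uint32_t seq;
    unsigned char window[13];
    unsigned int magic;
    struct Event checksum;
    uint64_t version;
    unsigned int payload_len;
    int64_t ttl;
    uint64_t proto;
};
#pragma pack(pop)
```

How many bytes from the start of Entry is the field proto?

Event: @0: g [1B, align 1] → 1; @1: h [1B, align 1] → 2; +6 pad (align 8); @8: e [8B, align 8] → 16; size 16, align 8
@0: length [4B, align 2] → 4
@4: seq [4B, align 2] → 8
@8: window [13B, align 1] → 21
+1 pad (align 2)
@22: magic [4B, align 2] → 26
@26: checksum [16B, align 2] → 42
@42: version [8B, align 2] → 50
@50: payload_len [4B, align 2] → 54
@54: ttl [8B, align 2] → 62
@62: proto [8B, align 2] → 70

62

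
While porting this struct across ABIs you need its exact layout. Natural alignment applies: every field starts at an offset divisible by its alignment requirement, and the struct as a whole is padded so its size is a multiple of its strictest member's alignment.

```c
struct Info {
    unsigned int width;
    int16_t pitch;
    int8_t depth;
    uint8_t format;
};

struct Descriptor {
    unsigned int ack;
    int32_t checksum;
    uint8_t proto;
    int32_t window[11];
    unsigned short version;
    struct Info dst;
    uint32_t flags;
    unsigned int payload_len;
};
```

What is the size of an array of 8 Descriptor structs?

Info: 0..4  width  (4B, 4-aligned); 4..6  pitch  (2B, 2-aligned); 6..7  depth  (1B, 1-aligned); 7..8  format  (1B, 1-aligned); sizeof = 8, alignof = 4
0..4  ack  (4B, 4-aligned)
4..8  checksum  (4B, 4-aligned)
8..9  proto  (1B, 1-aligned)
9..12  -- padding (3B)
12..56  window  (44B, 4-aligned)
56..58  version  (2B, 2-aligned)
58..60  -- padding (2B)
60..68  dst  (8B, 4-aligned)
68..72  flags  (4B, 4-aligned)
72..76  payload_len  (4B, 4-aligned)
sizeof = 76, alignof = 4
array of 8: 8 × 76 = 608

608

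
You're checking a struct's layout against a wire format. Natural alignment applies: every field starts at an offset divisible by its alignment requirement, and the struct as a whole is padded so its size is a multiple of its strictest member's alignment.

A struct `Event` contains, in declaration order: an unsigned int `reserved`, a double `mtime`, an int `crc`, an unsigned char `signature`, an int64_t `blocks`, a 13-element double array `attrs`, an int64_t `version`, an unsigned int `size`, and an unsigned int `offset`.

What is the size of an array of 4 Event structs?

reserved at 0 (size 4, align 4) → ends 4
pad 4 to align 8 for mtime
mtime at 8 (size 8, align 8) → ends 16
crc at 16 (size 4, align 4) → ends 20
signature at 20 (size 1, align 1) → ends 21
pad 3 to align 8 for blocks
blocks at 24 (size 8, align 8) → ends 32
attrs at 32 (size 104, align 8) → ends 136
version at 136 (size 8, align 8) → ends 144
size at 144 (size 4, align 4) → ends 148
offset at 148 (size 4, align 4) → ends 152
total 152 bytes, alignment 8
array of 4: 4 × 152 = 608

608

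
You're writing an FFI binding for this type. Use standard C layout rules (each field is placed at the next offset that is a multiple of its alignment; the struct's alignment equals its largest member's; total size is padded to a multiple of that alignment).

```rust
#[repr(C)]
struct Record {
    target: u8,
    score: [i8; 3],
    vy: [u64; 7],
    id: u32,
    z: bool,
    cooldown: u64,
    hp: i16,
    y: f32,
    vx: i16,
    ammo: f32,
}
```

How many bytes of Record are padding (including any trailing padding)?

11

0..1  target  (1B, 1-aligned)
1..4  score  (3B, 1-aligned)
4..8  -- padding (4B)
8..64  vy  (56B, 8-aligned)
64..68  id  (4B, 4-aligned)
68..69  z  (1B, 1-aligned)
69..72  -- padding (3B)
72..80  cooldown  (8B, 8-aligned)
80..82  hp  (2B, 2-aligned)
82..84  -- padding (2B)
84..88  y  (4B, 4-aligned)
88..90  vx  (2B, 2-aligned)
90..92  -- padding (2B)
92..96  ammo  (4B, 4-aligned)
sizeof = 96, alignof = 8
data bytes 85, size 96 → padding 11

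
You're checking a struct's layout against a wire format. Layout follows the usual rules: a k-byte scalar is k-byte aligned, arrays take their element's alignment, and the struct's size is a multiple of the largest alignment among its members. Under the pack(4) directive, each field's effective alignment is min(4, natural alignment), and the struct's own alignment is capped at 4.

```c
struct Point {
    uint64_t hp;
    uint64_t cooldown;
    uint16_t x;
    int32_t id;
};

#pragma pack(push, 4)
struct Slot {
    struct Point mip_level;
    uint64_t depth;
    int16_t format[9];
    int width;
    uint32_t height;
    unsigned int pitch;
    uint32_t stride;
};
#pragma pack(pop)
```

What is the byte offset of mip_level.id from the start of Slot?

20

Point: @0: hp [8B, align 8] → 8; @8: cooldown [8B, align 8] → 16; @16: x [2B, align 2] → 18; +2 pad (align 4); @20: id [4B, align 4] → 24; size 24, align 8
@0: mip_level [24B, align 4] → 24
within Point: id at 20
0 + 20 = 20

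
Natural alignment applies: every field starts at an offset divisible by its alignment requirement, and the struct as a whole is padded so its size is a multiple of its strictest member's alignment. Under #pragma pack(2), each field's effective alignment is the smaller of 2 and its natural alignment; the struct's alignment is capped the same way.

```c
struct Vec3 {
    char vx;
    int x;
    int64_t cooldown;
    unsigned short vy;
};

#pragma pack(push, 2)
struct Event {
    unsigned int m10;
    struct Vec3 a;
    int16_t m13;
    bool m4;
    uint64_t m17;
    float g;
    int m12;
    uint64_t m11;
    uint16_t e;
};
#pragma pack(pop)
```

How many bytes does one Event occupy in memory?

58 bytes

Vec3: 0..1  vx  (1B, 1-aligned); 1..4  -- padding (3B); 4..8  x  (4B, 4-aligned); 8..16  cooldown  (8B, 8-aligned); 16..18  vy  (2B, 2-aligned); 18..24  -- tail padding (6B); sizeof = 24, alignof = 8
0..4  m10  (4B, 2-aligned)
4..28  a  (24B, 2-aligned)
28..30  m13  (2B, 2-aligned)
30..31  m4  (1B, 1-aligned)
31..32  -- padding (1B)
32..40  m17  (8B, 2-aligned)
40..44  g  (4B, 2-aligned)
44..48  m12  (4B, 2-aligned)
48..56  m11  (8B, 2-aligned)
56..58  e  (2B, 2-aligned)
sizeof = 58, alignof = 2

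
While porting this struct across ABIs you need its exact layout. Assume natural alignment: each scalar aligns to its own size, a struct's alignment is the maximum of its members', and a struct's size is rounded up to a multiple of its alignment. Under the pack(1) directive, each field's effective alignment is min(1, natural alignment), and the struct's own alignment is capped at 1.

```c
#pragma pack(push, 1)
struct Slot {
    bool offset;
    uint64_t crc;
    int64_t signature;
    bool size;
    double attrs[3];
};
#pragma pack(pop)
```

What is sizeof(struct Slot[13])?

offset at 0 (size 1, align 1) → ends 1
crc at 1 (size 8, align 1) → ends 9
signature at 9 (size 8, align 1) → ends 17
size at 17 (size 1, align 1) → ends 18
attrs at 18 (size 24, align 1) → ends 42
total 42 bytes, alignment 1
array of 13: 13 × 42 = 546

546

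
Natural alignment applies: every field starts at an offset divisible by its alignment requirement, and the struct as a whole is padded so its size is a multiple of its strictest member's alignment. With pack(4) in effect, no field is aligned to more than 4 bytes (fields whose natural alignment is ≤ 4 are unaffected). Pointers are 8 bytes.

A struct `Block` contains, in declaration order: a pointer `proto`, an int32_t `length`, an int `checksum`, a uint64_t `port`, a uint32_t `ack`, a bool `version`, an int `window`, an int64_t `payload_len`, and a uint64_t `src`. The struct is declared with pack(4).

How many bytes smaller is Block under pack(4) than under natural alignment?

natural layout:
  proto at 0 (size 8, align 8) → ends 8
  length at 8 (size 4, align 4) → ends 12
  checksum at 12 (size 4, align 4) → ends 16
  port at 16 (size 8, align 8) → ends 24
  ack at 24 (size 4, align 4) → ends 28
  version at 28 (size 1, align 1) → ends 29
  pad 3 to align 4 for window
  window at 32 (size 4, align 4) → ends 36
  pad 4 to align 8 for payload_len
  payload_len at 40 (size 8, align 8) → ends 48
  src at 48 (size 8, align 8) → ends 56
  total 56 bytes, alignment 8
packed(4) layout:
  proto at 0 (size 8, align 4) → ends 8
  length at 8 (size 4, align 4) → ends 12
  checksum at 12 (size 4, align 4) → ends 16
  port at 16 (size 8, align 4) → ends 24
  ack at 24 (size 4, align 4) → ends 28
  version at 28 (size 1, align 1) → ends 29
  pad 3 to align 4 for window
  window at 32 (size 4, align 4) → ends 36
  payload_len at 36 (size 8, align 4) → ends 44
  src at 44 (size 8, align 4) → ends 52
  total 52 bytes, alignment 4
56 − 52 = 4

4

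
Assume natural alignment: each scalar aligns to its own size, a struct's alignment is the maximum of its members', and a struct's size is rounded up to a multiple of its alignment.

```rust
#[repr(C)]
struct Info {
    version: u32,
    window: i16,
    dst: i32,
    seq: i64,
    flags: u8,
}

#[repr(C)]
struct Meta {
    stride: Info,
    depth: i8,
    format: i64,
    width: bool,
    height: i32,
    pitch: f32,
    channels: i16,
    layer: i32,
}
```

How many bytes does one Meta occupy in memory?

Info: @0: version [4B, align 4] → 4; @4: window [2B, align 2] → 6; +2 pad (align 4); @8: dst [4B, align 4] → 12; +4 pad (align 8); @16: seq [8B, align 8] → 24; @24: flags [1B, align 1] → 25; +7 tail pad (align 8); size 32, align 8
@0: stride [32B, align 8] → 32
@32: depth [1B, align 1] → 33
+7 pad (align 8)
@40: format [8B, align 8] → 48
@48: width [1B, align 1] → 49
+3 pad (align 4)
@52: height [4B, align 4] → 56
@56: pitch [4B, align 4] → 60
@60: channels [2B, align 2] → 62
+2 pad (align 4)
@64: layer [4B, align 4] → 68
+4 tail pad (align 8)
size 72, align 8

72 bytes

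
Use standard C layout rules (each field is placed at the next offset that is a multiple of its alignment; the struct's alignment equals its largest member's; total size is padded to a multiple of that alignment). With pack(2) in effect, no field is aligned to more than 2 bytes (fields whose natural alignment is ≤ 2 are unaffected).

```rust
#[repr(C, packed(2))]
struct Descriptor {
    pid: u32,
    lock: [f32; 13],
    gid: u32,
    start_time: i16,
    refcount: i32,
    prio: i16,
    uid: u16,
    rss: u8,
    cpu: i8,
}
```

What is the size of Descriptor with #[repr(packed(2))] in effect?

72

0..4  pid  (4B, 2-aligned)
4..56  lock  (52B, 2-aligned)
56..60  gid  (4B, 2-aligned)
60..62  start_time  (2B, 2-aligned)
62..66  refcount  (4B, 2-aligned)
66..68  prio  (2B, 2-aligned)
68..70  uid  (2B, 2-aligned)
70..71  rss  (1B, 1-aligned)
71..72  cpu  (1B, 1-aligned)
sizeof = 72, alignof = 2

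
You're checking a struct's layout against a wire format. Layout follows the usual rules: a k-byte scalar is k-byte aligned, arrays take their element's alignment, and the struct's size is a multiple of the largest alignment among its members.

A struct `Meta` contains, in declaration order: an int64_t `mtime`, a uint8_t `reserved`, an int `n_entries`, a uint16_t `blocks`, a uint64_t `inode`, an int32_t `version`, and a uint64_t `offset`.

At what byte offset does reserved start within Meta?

8

@0: mtime [8B, align 8] → 8
@8: reserved [1B, align 1] → 9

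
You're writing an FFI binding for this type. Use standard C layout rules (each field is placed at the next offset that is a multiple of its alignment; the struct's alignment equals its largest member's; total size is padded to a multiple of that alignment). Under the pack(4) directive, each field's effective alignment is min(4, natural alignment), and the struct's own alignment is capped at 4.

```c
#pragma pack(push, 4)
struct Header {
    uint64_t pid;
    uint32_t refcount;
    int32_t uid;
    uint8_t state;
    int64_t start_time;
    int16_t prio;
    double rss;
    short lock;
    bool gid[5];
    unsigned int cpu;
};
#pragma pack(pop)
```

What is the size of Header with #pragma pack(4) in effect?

52

@0: pid [8B, align 4] → 8
@8: refcount [4B, align 4] → 12
@12: uid [4B, align 4] → 16
@16: state [1B, align 1] → 17
+3 pad (align 4)
@20: start_time [8B, align 4] → 28
@28: prio [2B, align 2] → 30
+2 pad (align 4)
@32: rss [8B, align 4] → 40
@40: lock [2B, align 2] → 42
@42: gid [5B, align 1] → 47
+1 pad (align 4)
@48: cpu [4B, align 4] → 52
size 52, align 4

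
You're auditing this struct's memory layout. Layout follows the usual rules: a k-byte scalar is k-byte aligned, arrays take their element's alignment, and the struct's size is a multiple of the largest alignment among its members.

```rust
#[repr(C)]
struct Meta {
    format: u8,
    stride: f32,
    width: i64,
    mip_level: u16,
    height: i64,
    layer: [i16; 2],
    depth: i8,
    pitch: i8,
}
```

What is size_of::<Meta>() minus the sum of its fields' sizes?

format at 0 (size 1, align 1) → ends 1
pad 3 to align 4 for stride
stride at 4 (size 4, align 4) → ends 8
width at 8 (size 8, align 8) → ends 16
mip_level at 16 (size 2, align 2) → ends 18
pad 6 to align 8 for height
height at 24 (size 8, align 8) → ends 32
layer at 32 (size 4, align 2) → ends 36
depth at 36 (size 1, align 1) → ends 37
pitch at 37 (size 1, align 1) → ends 38
tail pad 2 to reach multiple of 8
total 40 bytes, alignment 8
data bytes 29, size 40 → padding 11

11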